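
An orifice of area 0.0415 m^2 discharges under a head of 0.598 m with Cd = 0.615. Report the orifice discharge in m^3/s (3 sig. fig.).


Approach: apply the orifice equation, Q = Cd*A*sqrt(2*g*h).
Q = 0.615 * 0.0415 * sqrt(2*9.81*0.598) = 0.0874 m^3/s
Therefore the orifice discharge = 0.0874 m^3/s.


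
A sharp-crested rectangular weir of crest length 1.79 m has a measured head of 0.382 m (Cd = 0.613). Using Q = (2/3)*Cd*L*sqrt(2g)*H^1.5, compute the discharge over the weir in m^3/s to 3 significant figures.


Q = (2/3)*0.613*1.79*sqrt(2*9.81)*0.382^1.5 = 0.765 m^3/s
Therefore the discharge over the weir = 0.765 m^3/s.


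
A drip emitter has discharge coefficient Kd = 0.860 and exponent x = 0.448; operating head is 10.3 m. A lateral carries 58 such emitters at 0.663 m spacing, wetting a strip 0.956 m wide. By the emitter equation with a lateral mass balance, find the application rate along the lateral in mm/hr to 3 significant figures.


Approach: apply the emitter equation with a lateral mass balance, q = Kd*h^x; Q = n*q; rate = Q/(n*spacing*width).
Step 1 — single emitter flow (q = Kd*h^x):
  q = 0.860 * 10.3^0.448 = 2.4448 L/hr
Step 2 — total lateral flow: Q = 58 * 2.4448 = 141.80 L/hr
Step 3 — wetted area: A = 58 * 0.663 * 0.956 = 36.762 m^2
Step 4 — application rate: Q/A = 141.80/36.762 = 3.86 mm/hr
Therefore the application rate along the lateral = 3.86 mm/hr.


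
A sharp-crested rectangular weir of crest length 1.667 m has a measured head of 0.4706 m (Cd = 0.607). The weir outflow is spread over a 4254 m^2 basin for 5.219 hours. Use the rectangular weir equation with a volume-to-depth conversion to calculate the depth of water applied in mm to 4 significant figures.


Approach: apply the rectangular weir equation with a volume-to-depth conversion, Q = (2/3)*Cd*L*sqrt(2g)*H^1.5; d = Q*t/A * 1000.
Step 1 — weir discharge:
  Q = (2/3)*0.607*1.667*sqrt(2*9.81)*0.4706^1.5 = 0.964629 m^3/s
Step 2 — volume: V = 0.964629 * 5.219*3600 = 18123.8 m^3
Step 3 — depth: d = V/A * 1000 = 18123.8/4254 * 1000 = 4260 mm
Therefore the depth of water applied = 4260 mm.


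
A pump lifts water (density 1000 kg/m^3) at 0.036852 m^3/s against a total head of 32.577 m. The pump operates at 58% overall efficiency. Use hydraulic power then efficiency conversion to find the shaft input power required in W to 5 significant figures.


Approach: apply hydraulic power then efficiency conversion, P = rho*g*Q*H; P_in = P/eta.
Step 1 — hydraulic power (P = rho*g*Q*H):
  P = 1000 * 9.81 * 0.036852 * 32.577 = 11777.18 W
Step 2 — input power: P_in = P/eta = 11777.18 / 0.58 = 20305 W
Therefore the shaft input power required = 20305 W.


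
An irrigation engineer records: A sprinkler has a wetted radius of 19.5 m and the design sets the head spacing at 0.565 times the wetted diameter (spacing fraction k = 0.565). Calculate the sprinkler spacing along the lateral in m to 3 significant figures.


Approach: apply the sprinkler spacing rule (spacing as a fraction of wetted diameter), S = k*(2*R).
S = 0.565 * (2 * 19.5) = 22.0 m
Therefore the sprinkler spacing along the lateral = 22.0 m.


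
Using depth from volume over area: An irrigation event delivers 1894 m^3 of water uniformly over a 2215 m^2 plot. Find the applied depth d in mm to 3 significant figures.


Approach: apply depth from volume over area, d = (V/A)*1000.
d = (1894 / 2215) * 1000 = 855 mm
Therefore the applied depth d = 855 mm.


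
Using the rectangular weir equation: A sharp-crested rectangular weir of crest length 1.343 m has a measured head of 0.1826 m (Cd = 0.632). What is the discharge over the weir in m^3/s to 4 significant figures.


Approach: apply the rectangular weir equation, Q = (2/3)*Cd*L*sqrt(2g)*H^1.5.
Q = (2/3)*0.632*1.343*sqrt(2*9.81)*0.1826^1.5 = 0.1956 m^3/s
Therefore the discharge over the weir = 0.1956 m^3/s.


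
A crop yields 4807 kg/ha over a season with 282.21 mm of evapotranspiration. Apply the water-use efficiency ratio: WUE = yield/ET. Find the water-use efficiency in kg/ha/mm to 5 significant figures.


WUE = 4807 / 282.21 = 17.033 kg/ha/mm
Therefore the water-use efficiency = 17.033 kg/ha/mm.


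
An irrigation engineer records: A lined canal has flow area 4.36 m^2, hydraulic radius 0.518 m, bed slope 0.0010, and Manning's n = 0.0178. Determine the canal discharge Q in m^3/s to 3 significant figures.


Approach: apply Manning's equation, Q = (1/n)*A*R^(2/3)*S^(1/2).
Q = (1/0.0178) * 4.36 * 0.518^(2/3) * 0.0010^(1/2) = 5.00 m^3/s
Therefore the canal discharge Q = 5.00 m^3/s.


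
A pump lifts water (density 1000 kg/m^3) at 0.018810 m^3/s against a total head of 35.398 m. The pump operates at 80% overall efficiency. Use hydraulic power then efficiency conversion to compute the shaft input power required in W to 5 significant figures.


Approach: apply hydraulic power then efficiency conversion, P = rho*g*Q*H; P_in = P/eta.
Step 1 — hydraulic power (P = rho*g*Q*H):
  P = 1000 * 9.81 * 0.018810 * 35.398 = 6531.855 W
Step 2 — input power: P_in = P/eta = 6531.855 / 0.8 = 8164.8 W
Therefore the shaft input power required = 8164.8 W.


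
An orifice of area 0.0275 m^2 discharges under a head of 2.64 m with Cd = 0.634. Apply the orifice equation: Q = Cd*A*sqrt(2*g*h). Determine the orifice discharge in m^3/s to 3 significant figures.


Q = 0.634 * 0.0275 * sqrt(2*9.81*2.64) = 0.125 m^3/s
Therefore the orifice discharge = 0.125 m^3/s.


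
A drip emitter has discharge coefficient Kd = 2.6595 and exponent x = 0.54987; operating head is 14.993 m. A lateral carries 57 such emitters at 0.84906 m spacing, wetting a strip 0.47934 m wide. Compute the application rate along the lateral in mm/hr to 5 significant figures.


Approach: apply the emitter equation with a lateral mass balance, q = Kd*h^x; Q = n*q; rate = Q/(n*spacing*width).
Step 1 — single emitter flow (q = Kd*h^x):
  q = 2.6595 * 14.993^0.54987 = 11.78653 L/hr
Step 2 — total lateral flow: Q = 57 * 11.78653 = 671.8320 L/hr
Step 3 — wetted area: A = 57 * 0.84906 * 0.47934 = 23.19834 m^2
Step 4 — application rate: Q/A = 671.8320/23.19834 = 28.960 mm/hr
Therefore the application rate along the lateral = 28.960 mm/hr.


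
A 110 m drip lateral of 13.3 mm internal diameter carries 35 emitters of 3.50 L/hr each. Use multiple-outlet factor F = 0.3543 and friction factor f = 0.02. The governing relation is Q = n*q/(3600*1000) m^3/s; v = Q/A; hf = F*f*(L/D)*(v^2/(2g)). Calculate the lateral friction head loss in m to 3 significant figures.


Q = 35*3.50/(3600*1000) = 3.4028e-05 m^3/s
A = pi*(13.3e-3/2)^2 = 1.3893e-04 m^2, so v = Q/A = 0.24493 m/s
hf = 0.3543*0.02*(110/0.0133)*(0.24493^2/(2*9.81)) = 0.179 m
Therefore the lateral friction head loss = 0.179 m.


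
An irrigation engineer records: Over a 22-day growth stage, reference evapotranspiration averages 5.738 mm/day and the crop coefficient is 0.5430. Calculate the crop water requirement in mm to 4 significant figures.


Approach: apply the crop water requirement relation, CWR = ET0 * Kc * days.
CWR = 5.738 * 0.5430 * 22 = 68.55 mm
Therefore the crop water requirement = 68.55 mm.


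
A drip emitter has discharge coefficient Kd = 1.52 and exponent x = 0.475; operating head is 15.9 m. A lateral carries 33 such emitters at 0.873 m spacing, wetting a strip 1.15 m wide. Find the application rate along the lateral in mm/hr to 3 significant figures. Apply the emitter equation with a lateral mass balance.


Approach: apply the emitter equation with a lateral mass balance, q = Kd*h^x; Q = n*q; rate = Q/(n*spacing*width).
Step 1 — single emitter flow (q = Kd*h^x):
  q = 1.52 * 15.9^0.475 = 5.6560 L/hr
Step 2 — total lateral flow: Q = 33 * 5.6560 = 186.65 L/hr
Step 3 — wetted area: A = 33 * 0.873 * 1.15 = 33.130 m^2
Step 4 — application rate: Q/A = 186.65/33.130 = 5.63 mm/hr
Therefore the application rate along the lateral = 5.63 mm/hr.


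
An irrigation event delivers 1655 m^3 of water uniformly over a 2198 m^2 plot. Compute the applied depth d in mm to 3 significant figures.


Approach: apply depth from volume over area, d = (V/A)*1000.
d = (1655 / 2198) * 1000 = 753 mm
Therefore the applied depth d = 753 mm.


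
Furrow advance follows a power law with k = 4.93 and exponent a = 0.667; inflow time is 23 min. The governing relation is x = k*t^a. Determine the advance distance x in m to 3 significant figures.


x = 4.93 * 23^0.667 = 39.9 m
Therefore the advance distance x = 39.9 m.


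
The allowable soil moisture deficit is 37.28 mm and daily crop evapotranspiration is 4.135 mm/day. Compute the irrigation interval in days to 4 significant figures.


Approach: apply the irrigation interval relation, interval = SMD / ETc.
interval = 37.28 / 4.135 = 9.016 days
Therefore the irrigation interval = 9.016 days.


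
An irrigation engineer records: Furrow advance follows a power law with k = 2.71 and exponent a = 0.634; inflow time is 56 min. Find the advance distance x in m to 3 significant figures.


Approach: apply the power-law advance function, x = k*t^a.
x = 2.71 * 56^0.634 = 34.8 m
Therefore the advance distance x = 34.8 m.


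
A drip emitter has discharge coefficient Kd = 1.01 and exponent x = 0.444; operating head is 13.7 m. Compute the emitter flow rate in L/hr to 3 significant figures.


Approach: apply the emitter characteristic equation, q = Kd * h^x.
q = 1.01 * 13.7^0.444 = 3.23 L/hr
Therefore the emitter flow rate = 3.23 L/hr.


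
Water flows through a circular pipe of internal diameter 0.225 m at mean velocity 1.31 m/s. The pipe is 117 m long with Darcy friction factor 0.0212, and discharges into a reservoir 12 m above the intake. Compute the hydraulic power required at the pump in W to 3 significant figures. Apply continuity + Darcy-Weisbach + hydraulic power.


Approach: apply continuity + Darcy-Weisbach + hydraulic power, Q = A*v; hf = f*(L/D)*(v^2/(2g)); H = static + hf; P = rho*g*Q*H.
Step 1 — flow rate (continuity, Q = A*v):
  A = pi*(0.225/2)^2 = 0.039761 m^2
  Q = 0.039761 * 1.31 = 0.052087 m^3/s
Step 2 — friction head loss (Darcy-Weisbach):
  hf = 0.0212 * (117/0.225) * (1.31^2 / (2*9.81))
  hf = 0.96423 m
Step 3 — total head: H = 12 + 0.96423 = 12.964 m
Step 4 — hydraulic power (P = rho*g*Q*H):
  P = 1000 * 9.81 * 0.052087 * 12.964 = 6620 W
Therefore the hydraulic power required at the pump = 6620 W.


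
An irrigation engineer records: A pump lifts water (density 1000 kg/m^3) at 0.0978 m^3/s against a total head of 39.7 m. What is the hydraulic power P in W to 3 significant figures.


Approach: apply the hydraulic power relation, P = rho*g*Q*H.
P = 1000 * 9.81 * 0.0978 * 39.7 = 38100 W
Therefore the hydraulic power P = 38100 W.


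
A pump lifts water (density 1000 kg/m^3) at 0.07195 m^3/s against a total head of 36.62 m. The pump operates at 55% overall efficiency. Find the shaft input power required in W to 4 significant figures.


Approach: apply hydraulic power then efficiency conversion, P = rho*g*Q*H; P_in = P/eta.
Step 1 — hydraulic power (P = rho*g*Q*H):
  P = 1000 * 9.81 * 0.07195 * 36.62 = 25847.5 W
Step 2 — input power: P_in = P/eta = 25847.5 / 0.55 = 47000 W
Therefore the shaft input power required = 47000 W.


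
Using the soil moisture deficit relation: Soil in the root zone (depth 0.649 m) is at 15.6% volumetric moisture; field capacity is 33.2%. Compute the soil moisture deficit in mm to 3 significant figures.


Approach: apply the soil moisture deficit relation, SMD = (FC - theta)/100 * depth * 1000.
SMD = (33.2 - 15.6)/100 * 0.649 * 1000 = 114 mm
Therefore the soil moisture deficit = 114 mm.


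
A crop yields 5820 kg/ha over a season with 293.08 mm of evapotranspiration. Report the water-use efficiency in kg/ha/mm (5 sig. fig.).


Approach: apply the water-use efficiency ratio, WUE = yield/ET.
WUE = 5820 / 293.08 = 19.858 kg/ha/mm
Therefore the water-use efficiency = 19.858 kg/ha/mm.


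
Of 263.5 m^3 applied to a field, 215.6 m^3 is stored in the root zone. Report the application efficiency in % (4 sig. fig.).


Approach: apply the application efficiency ratio, Ea = (stored/applied)*100.
Ea = (215.6/263.5)*100 = 81.82 %
Therefore the application efficiency = 81.82 %.


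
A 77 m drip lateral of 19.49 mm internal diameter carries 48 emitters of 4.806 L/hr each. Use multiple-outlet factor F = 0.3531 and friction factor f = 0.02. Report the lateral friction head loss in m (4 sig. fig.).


Approach: apply Darcy-Weisbach with the multiple-outlet F-factor, Q = n*q/(3600*1000) m^3/s; v = Q/A; hf = F*f*(L/D)*(v^2/(2g)).
Q = 48*4.806/(3600*1000) = 6.40800e-05 m^3/s
A = pi*(19.49e-3/2)^2 = 2.98341e-04 m^2, so v = Q/A = 0.214787 m/s
hf = 0.3531*0.02*(77/0.01949)*(0.214787^2/(2*9.81)) = 0.06560 m
Therefore the lateral friction head loss = 0.06560 m.


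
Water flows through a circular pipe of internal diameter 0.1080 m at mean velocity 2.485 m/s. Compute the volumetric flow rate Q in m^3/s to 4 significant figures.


Approach: apply the continuity equation for pipe flow, Q = A * v with A = pi*(D/2)^2.
A = pi*(0.1080/2)^2 = 0.00916088 m^2
Q = 0.00916088 * 2.485 = 0.02276 m^3/s
Therefore the volumetric flow rate Q = 0.02276 m^3/s.


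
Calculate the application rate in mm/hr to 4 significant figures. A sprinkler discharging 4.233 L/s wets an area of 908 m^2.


Approach: apply the application rate relation, rate = (Q/A)*3600.
rate = (4.233 / 908) * 3600 = 16.78 mm/hr
Therefore the application rate = 16.78 mm/hr.


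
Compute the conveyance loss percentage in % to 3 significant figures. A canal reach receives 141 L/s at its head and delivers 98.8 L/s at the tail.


Approach: apply the conveyance loss ratio, loss% = ((Q_head - Q_tail)/Q_head)*100.
loss = ((141 - 98.8)/141)*100 = 29.9 %
Therefore the conveyance loss percentage = 29.9 %.


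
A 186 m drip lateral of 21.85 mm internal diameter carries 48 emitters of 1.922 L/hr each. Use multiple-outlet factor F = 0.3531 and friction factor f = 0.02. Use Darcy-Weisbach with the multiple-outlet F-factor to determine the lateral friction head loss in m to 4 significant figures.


Approach: apply Darcy-Weisbach with the multiple-outlet F-factor, Q = n*q/(3600*1000) m^3/s; v = Q/A; hf = F*f*(L/D)*(v^2/(2g)).
Q = 48*1.922/(3600*1000) = 2.56267e-05 m^3/s
A = pi*(21.85e-3/2)^2 = 3.74967e-04 m^2, so v = Q/A = 0.0683438 m/s
hf = 0.3531*0.02*(186/0.02185)*(0.0683438^2/(2*9.81)) = 0.01431 m
Therefore the lateral friction head loss = 0.01431 m.


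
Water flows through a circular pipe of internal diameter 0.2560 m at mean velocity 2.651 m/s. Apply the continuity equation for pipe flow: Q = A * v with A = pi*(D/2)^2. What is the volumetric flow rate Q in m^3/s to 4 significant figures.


A = pi*(0.2560/2)^2 = 0.0514719 m^2
Q = 0.0514719 * 2.651 = 0.1365 m^3/s
Therefore the volumetric flow rate Q = 0.1365 m^3/s.


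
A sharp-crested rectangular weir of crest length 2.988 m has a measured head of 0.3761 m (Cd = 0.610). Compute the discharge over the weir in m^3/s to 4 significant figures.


Approach: apply the rectangular weir equation, Q = (2/3)*Cd*L*sqrt(2g)*H^1.5.
Q = (2/3)*0.610*2.988*sqrt(2*9.81)*0.3761^1.5 = 1.241 m^3/s
Therefore the discharge over the weir = 1.241 m^3/s.


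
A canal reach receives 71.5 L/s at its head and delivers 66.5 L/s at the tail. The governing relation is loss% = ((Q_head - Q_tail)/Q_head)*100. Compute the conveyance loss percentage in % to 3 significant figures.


loss = ((71.5 - 66.5)/71.5)*100 = 6.99 %
Therefore the conveyance loss percentage = 6.99 %.


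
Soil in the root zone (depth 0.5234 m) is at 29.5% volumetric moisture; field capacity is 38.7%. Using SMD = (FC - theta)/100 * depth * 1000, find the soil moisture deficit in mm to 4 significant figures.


SMD = (38.7 - 29.5)/100 * 0.5234 * 1000 = 48.15 mm
Therefore the soil moisture deficit = 48.15 mm.


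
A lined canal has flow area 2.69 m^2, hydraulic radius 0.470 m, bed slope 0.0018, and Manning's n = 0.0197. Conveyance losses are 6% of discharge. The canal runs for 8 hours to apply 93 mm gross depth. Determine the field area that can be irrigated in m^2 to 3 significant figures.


Approach: apply Manning's equation with a conveyance and depth budget, Q = (1/n)*A*R^(2/3)*S^(1/2); Q_field = Q*(1-loss); Area = Q_field*t/(d/1000).
Step 1 — canal discharge (Manning's equation):
  Q = (1/0.0197) * 2.69 * 0.470^(2/3) * 0.0018^(1/2) = 3.5020 m^3/s
Step 2 — delivered flow: Q_field = 3.5020*(1 - 6/100) = 3.2919 m^3/s
Step 3 — volume delivered: V = 3.2919 * 8*3600 = 94807 m^3
Step 4 — area served: A = V / (depth/1000) = 94807 / 0.093 = 1020000 m^2
Therefore the field area that can be irrigated = 1020000 m^2.


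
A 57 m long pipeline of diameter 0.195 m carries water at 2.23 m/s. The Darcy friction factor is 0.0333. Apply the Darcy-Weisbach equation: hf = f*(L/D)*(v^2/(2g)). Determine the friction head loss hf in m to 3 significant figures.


hf = 0.0333 * (57/0.195) * (2.23^2 / (2*9.81))
hf = 2.47 m
Therefore the friction head loss hf = 2.47 m.


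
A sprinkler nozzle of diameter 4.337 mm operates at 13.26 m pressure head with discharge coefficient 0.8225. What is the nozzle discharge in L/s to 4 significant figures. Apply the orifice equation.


Approach: apply the orifice equation, Q = Cd*A*sqrt(2*g*h), A = pi*(d/2)^2.
A = pi*(4.337e-3/2)^2 = 1.47730e-05 m^2
Q = 0.8225 * 1.47730e-05 * sqrt(2*9.81*13.26) * 1000 = 0.1960 L/s
Therefore the nozzle discharge = 0.1960 L/s.


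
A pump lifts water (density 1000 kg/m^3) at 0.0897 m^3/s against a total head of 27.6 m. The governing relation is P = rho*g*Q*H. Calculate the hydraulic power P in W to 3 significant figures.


P = 1000 * 9.81 * 0.0897 * 27.6 = 24300 W
Therefore the hydraulic power P = 24300 W.


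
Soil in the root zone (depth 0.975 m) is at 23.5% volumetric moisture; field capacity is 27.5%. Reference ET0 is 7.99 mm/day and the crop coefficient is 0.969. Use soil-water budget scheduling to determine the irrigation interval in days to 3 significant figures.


Approach: apply soil-water budget scheduling, SMD = (FC-theta)/100*depth*1000; ETc = ET0*Kc; interval = SMD/ETc.
Step 1 — soil moisture deficit:
  SMD = (27.5 - 23.5)/100 * 0.975 * 1000 = 39.000 mm
Step 2 — daily crop ET (ETc = ET0*Kc):
  ETc = 7.99 * 0.969 = 7.7423 mm/day
Step 3 — irrigation interval (SMD/ETc):
  interval = 39.000 / 7.7423 = 5.04 days
Therefore the irrigation interval = 5.04 days.


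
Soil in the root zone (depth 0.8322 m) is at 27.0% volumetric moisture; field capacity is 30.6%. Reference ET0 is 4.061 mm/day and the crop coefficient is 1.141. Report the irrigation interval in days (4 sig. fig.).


Approach: apply soil-water budget scheduling, SMD = (FC-theta)/100*depth*1000; ETc = ET0*Kc; interval = SMD/ETc.
Step 1 — soil moisture deficit:
  SMD = (30.6 - 27.0)/100 * 0.8322 * 1000 = 29.9592 mm
Step 2 — daily crop ET (ETc = ET0*Kc):
  ETc = 4.061 * 1.141 = 4.63360 mm/day
Step 3 — irrigation interval (SMD/ETc):
  interval = 29.9592 / 4.63360 = 6.466 days
Therefore the irrigation interval = 6.466 days.


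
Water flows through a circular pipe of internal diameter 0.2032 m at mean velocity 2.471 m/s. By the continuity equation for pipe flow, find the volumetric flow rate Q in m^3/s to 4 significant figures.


Approach: apply the continuity equation for pipe flow, Q = A * v with A = pi*(D/2)^2.
A = pi*(0.2032/2)^2 = 0.0324293 m^2
Q = 0.0324293 * 2.471 = 0.08013 m^3/s
Therefore the volumetric flow rate Q = 0.08013 m^3/s.


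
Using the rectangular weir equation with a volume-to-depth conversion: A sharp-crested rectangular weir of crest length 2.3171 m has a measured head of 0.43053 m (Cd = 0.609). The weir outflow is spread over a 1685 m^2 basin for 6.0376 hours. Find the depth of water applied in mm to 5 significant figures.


Approach: apply the rectangular weir equation with a volume-to-depth conversion, Q = (2/3)*Cd*L*sqrt(2g)*H^1.5; d = Q*t/A * 1000.
Step 1 — weir discharge:
  Q = (2/3)*0.609*2.3171*sqrt(2*9.81)*0.43053^1.5 = 1.177133 m^3/s
Step 2 — volume: V = 1.177133 * 6.0376*3600 = 25585.40 m^3
Step 3 — depth: d = V/A * 1000 = 25585.40/1685 * 1000 = 15184 mm
Therefore the depth of water applied = 15184 mm.


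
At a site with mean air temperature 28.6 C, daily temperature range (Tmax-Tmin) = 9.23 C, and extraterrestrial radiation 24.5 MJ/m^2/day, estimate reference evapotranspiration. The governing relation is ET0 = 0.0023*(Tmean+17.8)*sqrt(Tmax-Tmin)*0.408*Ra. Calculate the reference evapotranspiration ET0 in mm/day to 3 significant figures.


ET0 = 0.0023*(28.6+17.8)*sqrt(9.23)*0.408*24.5 = 3.24 mm/day
Therefore the reference evapotranspiration ET0 = 3.24 mm/day.


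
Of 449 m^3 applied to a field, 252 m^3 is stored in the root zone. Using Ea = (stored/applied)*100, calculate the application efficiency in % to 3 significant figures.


Ea = (252/449)*100 = 56.1 %
Therefore the application efficiency = 56.1 %.


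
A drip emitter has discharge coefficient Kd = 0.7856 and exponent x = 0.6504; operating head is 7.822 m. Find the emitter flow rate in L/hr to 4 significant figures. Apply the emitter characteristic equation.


Approach: apply the emitter characteristic equation, q = Kd * h^x.
q = 0.7856 * 7.822^0.6504 = 2.994 L/hr
Therefore the emitter flow rate = 2.994 L/hr.


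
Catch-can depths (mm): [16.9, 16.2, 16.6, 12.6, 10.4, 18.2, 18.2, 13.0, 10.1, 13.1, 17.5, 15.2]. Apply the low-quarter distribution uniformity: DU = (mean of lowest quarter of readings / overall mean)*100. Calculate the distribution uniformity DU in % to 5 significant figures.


sorted lowest 3 of 12: [10.1, 10.4, 12.6] -> mean = 11.03333 mm
overall mean = 14.83333 mm
DU = (11.03333/14.83333)*100 = 74.382 %
Therefore the distribution uniformity DU = 74.382 %.


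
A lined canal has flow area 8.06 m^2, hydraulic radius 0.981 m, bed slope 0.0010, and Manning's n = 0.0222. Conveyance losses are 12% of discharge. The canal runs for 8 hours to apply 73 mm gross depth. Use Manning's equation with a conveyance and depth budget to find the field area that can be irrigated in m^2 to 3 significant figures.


Approach: apply Manning's equation with a conveyance and depth budget, Q = (1/n)*A*R^(2/3)*S^(1/2); Q_field = Q*(1-loss); Area = Q_field*t/(d/1000).
Step 1 — canal discharge (Manning's equation):
  Q = (1/0.0222) * 8.06 * 0.981^(2/3) * 0.0010^(1/2) = 11.335 m^3/s
Step 2 — delivered flow: Q_field = 11.335*(1 - 12/100) = 9.9750 m^3/s
Step 3 — volume delivered: V = 9.9750 * 8*3600 = 287280 m^3
Step 4 — area served: A = V / (depth/1000) = 287280 / 0.073 = 3940000 m^2
Therefore the field area that can be irrigated = 3940000 m^2.


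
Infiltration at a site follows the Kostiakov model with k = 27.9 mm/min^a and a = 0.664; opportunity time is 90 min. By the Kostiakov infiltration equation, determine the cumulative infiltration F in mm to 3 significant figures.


Approach: apply the Kostiakov infiltration equation, F = k*t^a.
F = 27.9 * 90^0.664 = 554 mm
Therefore the cumulative infiltration F = 554 mm.


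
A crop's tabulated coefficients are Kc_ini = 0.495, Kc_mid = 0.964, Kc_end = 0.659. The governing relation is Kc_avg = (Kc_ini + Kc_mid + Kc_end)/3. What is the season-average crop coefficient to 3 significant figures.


Kc_avg = (0.495 + 0.964 + 0.659)/3 = 0.706
Therefore the season-average crop coefficient = 0.706.


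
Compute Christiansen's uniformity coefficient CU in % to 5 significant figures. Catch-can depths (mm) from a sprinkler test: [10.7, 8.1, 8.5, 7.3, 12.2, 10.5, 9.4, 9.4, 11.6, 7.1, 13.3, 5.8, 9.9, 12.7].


Approach: apply Christiansen's uniformity coefficient, CU = (1 - mean_abs_deviation/mean)*100.
mean = 9.750000 mm
mean |d_i - mean| = 1.807143 mm
CU = (1 - 1.807143/9.750000)*100 = 81.465 %
Therefore Christiansen's uniformity coefficient CU = 81.465 %.


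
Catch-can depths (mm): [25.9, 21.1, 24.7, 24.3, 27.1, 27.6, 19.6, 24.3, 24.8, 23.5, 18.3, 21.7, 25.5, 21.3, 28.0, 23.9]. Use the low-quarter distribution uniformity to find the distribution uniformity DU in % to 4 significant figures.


Approach: apply the low-quarter distribution uniformity, DU = (mean of lowest quarter of readings / overall mean)*100.
sorted lowest 4 of 16: [18.3, 19.6, 21.1, 21.3] -> mean = 20.0750 mm
overall mean = 23.8500 mm
DU = (20.0750/23.8500)*100 = 84.17 %
Therefore the distribution uniformity DU = 84.17 %.


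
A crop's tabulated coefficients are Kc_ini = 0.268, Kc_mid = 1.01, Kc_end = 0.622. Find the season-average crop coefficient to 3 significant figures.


Approach: apply a simple seasonal average, Kc_avg = (Kc_ini + Kc_mid + Kc_end)/3.
Kc_avg = (0.268 + 1.01 + 0.622)/3 = 0.633
Therefore the season-average crop coefficient = 0.633.


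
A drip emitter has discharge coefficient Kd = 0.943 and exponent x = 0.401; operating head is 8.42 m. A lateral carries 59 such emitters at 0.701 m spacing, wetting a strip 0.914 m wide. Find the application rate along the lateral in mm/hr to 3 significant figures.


Approach: apply the emitter equation with a lateral mass balance, q = Kd*h^x; Q = n*q; rate = Q/(n*spacing*width).
Step 1 — single emitter flow (q = Kd*h^x):
  q = 0.943 * 8.42^0.401 = 2.2160 L/hr
Step 2 — total lateral flow: Q = 59 * 2.2160 = 130.74 L/hr
Step 3 — wetted area: A = 59 * 0.701 * 0.914 = 37.802 m^2
Step 4 — application rate: Q/A = 130.74/37.802 = 3.46 mm/hr
Therefore the application rate along the lateral = 3.46 mm/hr.


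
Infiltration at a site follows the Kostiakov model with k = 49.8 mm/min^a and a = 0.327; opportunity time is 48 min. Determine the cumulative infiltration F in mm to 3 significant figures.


Approach: apply the Kostiakov infiltration equation, F = k*t^a.
F = 49.8 * 48^0.327 = 177 mm
Therefore the cumulative infiltration F = 177 mm.


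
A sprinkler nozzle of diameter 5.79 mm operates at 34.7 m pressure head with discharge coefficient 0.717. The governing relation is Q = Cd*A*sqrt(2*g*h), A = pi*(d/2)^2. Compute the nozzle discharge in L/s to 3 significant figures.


A = pi*(5.79e-3/2)^2 = 2.6330e-05 m^2
Q = 0.717 * 2.6330e-05 * sqrt(2*9.81*34.7) * 1000 = 0.493 L/s
Therefore the nozzle discharge = 0.493 L/s.


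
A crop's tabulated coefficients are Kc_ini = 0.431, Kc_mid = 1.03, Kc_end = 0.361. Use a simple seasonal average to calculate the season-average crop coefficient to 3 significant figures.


Approach: apply a simple seasonal average, Kc_avg = (Kc_ini + Kc_mid + Kc_end)/3.
Kc_avg = (0.431 + 1.03 + 0.361)/3 = 0.607
Therefore the season-average crop coefficient = 0.607.


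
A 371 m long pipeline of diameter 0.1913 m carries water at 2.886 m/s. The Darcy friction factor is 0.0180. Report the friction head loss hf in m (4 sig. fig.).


Approach: apply the Darcy-Weisbach equation, hf = f*(L/D)*(v^2/(2g)).
hf = 0.0180 * (371/0.1913) * (2.886^2 / (2*9.81))
hf = 14.82 m
Therefore the friction head loss hf = 14.82 m.


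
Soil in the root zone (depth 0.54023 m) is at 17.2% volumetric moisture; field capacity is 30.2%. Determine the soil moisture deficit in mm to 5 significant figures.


Approach: apply the soil moisture deficit relation, SMD = (FC - theta)/100 * depth * 1000.
SMD = (30.2 - 17.2)/100 * 0.54023 * 1000 = 70.230 mm
Therefore the soil moisture deficit = 70.230 mm.


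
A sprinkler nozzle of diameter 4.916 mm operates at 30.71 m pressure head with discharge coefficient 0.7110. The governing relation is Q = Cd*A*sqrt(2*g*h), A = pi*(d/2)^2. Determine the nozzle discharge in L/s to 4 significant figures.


A = pi*(4.916e-3/2)^2 = 1.89808e-05 m^2
Q = 0.7110 * 1.89808e-05 * sqrt(2*9.81*30.71) * 1000 = 0.3313 L/s
Therefore the nozzle discharge = 0.3313 L/s.


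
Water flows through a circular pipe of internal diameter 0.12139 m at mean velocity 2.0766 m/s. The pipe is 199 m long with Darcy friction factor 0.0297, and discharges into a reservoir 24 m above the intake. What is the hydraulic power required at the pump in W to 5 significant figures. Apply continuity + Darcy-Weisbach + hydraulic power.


Approach: apply continuity + Darcy-Weisbach + hydraulic power, Q = A*v; hf = f*(L/D)*(v^2/(2g)); H = static + hf; P = rho*g*Q*H.
Step 1 — flow rate (continuity, Q = A*v):
  A = pi*(0.12139/2)^2 = 0.01157326 m^2
  Q = 0.01157326 * 2.0766 = 0.02403303 m^3/s
Step 2 — friction head loss (Darcy-Weisbach):
  hf = 0.0297 * (199/0.12139) * (2.0766^2 / (2*9.81))
  hf = 10.70122 m
Step 3 — total head: H = 24 + 10.70122 = 34.70122 m
Step 4 — hydraulic power (P = rho*g*Q*H):
  P = 1000 * 9.81 * 0.02403303 * 34.70122 = 8181.3 W
Therefore the hydraulic power required at the pump = 8181.3 W.


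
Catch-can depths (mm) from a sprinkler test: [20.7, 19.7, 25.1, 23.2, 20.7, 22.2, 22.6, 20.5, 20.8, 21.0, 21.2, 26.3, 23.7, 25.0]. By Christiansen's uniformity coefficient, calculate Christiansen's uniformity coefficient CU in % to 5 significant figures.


Approach: apply Christiansen's uniformity coefficient, CU = (1 - mean_abs_deviation/mean)*100.
mean = 22.33571 mm
mean |d_i - mean| = 1.697959 mm
CU = (1 - 1.697959/22.33571)*100 = 92.398 %
Therefore Christiansen's uniformity coefficient CU = 92.398 %.


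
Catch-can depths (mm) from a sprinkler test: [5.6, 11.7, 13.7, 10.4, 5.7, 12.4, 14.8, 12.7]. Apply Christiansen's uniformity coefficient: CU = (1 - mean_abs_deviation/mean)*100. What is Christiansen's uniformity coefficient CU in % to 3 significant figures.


mean = 10.875 mm
mean |d_i - mean| = 2.7312 mm
CU = (1 - 2.7312/10.875)*100 = 74.9 %
Therefore Christiansen's uniformity coefficient CU = 74.9 %.


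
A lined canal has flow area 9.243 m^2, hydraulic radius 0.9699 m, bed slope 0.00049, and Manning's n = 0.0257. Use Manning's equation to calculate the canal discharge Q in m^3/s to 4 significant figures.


Approach: apply Manning's equation, Q = (1/n)*A*R^(2/3)*S^(1/2).
Q = (1/0.0257) * 9.243 * 0.9699^(2/3) * 0.00049^(1/2) = 7.801 m^3/s
Therefore the canal discharge Q = 7.801 m^3/s.


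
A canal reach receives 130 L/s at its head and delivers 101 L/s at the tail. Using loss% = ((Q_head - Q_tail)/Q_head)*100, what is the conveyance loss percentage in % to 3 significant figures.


loss = ((130 - 101)/130)*100 = 22.3 %
Therefore the conveyance loss percentage = 22.3 %.


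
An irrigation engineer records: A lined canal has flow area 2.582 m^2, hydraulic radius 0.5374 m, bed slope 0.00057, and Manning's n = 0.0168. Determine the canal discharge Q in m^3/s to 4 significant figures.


Approach: apply Manning's equation, Q = (1/n)*A*R^(2/3)*S^(1/2).
Q = (1/0.0168) * 2.582 * 0.5374^(2/3) * 0.00057^(1/2) = 2.425 m^3/s
Therefore the canal discharge Q = 2.425 m^3/s.


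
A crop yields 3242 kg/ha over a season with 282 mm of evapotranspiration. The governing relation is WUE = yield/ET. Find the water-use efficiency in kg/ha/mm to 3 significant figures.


WUE = 3242 / 282 = 11.5 kg/ha/mm
Therefore the water-use efficiency = 11.5 kg/ha/mm.


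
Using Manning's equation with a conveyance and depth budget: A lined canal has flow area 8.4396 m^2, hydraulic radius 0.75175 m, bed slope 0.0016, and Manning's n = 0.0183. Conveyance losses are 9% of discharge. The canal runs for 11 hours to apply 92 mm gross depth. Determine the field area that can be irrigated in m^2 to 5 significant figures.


Approach: apply Manning's equation with a conveyance and depth budget, Q = (1/n)*A*R^(2/3)*S^(1/2); Q_field = Q*(1-loss); Area = Q_field*t/(d/1000).
Step 1 — canal discharge (Manning's equation):
  Q = (1/0.0183) * 8.4396 * 0.75175^(2/3) * 0.0016^(1/2) = 15.25152 m^3/s
Step 2 — delivered flow: Q_field = 15.25152*(1 - 9/100) = 13.87888 m^3/s
Step 3 — volume delivered: V = 13.87888 * 11*3600 = 549603.7 m^3
Step 4 — area served: A = V / (depth/1000) = 549603.7 / 0.092 = 5974000 m^2
Therefore the field area that can be irrigated = 5974000 m^2.


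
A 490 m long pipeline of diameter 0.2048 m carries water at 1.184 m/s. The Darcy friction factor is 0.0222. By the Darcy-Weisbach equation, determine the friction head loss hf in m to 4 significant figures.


Approach: apply the Darcy-Weisbach equation, hf = f*(L/D)*(v^2/(2g)).
hf = 0.0222 * (490/0.2048) * (1.184^2 / (2*9.81))
hf = 3.795 m
Therefore the friction head loss hf = 3.795 m.


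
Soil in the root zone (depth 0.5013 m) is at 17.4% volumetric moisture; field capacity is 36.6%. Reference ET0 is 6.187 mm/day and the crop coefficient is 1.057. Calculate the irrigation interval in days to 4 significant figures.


Approach: apply soil-water budget scheduling, SMD = (FC-theta)/100*depth*1000; ETc = ET0*Kc; interval = SMD/ETc.
Step 1 — soil moisture deficit:
  SMD = (36.6 - 17.4)/100 * 0.5013 * 1000 = 96.2496 mm
Step 2 — daily crop ET (ETc = ET0*Kc):
  ETc = 6.187 * 1.057 = 6.53966 mm/day
Step 3 — irrigation interval (SMD/ETc):
  interval = 96.2496 / 6.53966 = 14.72 days
Therefore the irrigation interval = 14.72 days.


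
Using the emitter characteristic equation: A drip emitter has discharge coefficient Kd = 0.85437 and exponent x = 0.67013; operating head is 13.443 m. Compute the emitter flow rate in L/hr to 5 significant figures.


Approach: apply the emitter characteristic equation, q = Kd * h^x.
q = 0.85437 * 13.443^0.67013 = 4.8740 L/hr
Therefore the emitter flow rate = 4.8740 L/hr.


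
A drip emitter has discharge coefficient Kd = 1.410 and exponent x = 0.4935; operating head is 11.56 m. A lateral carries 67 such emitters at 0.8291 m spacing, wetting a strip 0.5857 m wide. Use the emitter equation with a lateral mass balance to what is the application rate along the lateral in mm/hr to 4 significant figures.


Approach: apply the emitter equation with a lateral mass balance, q = Kd*h^x; Q = n*q; rate = Q/(n*spacing*width).
Step 1 — single emitter flow (q = Kd*h^x):
  q = 1.410 * 11.56^0.4935 = 4.71834 L/hr
Step 2 — total lateral flow: Q = 67 * 4.71834 = 316.128 L/hr
Step 3 — wetted area: A = 67 * 0.8291 * 0.5857 = 32.5355 m^2
Step 4 — application rate: Q/A = 316.128/32.5355 = 9.716 mm/hr
Therefore the application rate along the lateral = 9.716 mm/hr.


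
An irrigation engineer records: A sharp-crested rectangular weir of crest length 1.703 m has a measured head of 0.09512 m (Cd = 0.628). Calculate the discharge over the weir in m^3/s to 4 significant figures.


Approach: apply the rectangular weir equation, Q = (2/3)*Cd*L*sqrt(2g)*H^1.5.
Q = (2/3)*0.628*1.703*sqrt(2*9.81)*0.09512^1.5 = 0.09265 m^3/s
Therefore the discharge over the weir = 0.09265 m^3/s.


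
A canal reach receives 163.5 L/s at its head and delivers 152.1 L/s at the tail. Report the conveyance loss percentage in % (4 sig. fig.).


Approach: apply the conveyance loss ratio, loss% = ((Q_head - Q_tail)/Q_head)*100.
loss = ((163.5 - 152.1)/163.5)*100 = 6.972 %
Therefore the conveyance loss percentage = 6.972 %.


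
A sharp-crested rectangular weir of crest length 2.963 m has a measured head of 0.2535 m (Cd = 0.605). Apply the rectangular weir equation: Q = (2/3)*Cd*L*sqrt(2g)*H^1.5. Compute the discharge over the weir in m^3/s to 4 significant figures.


Q = (2/3)*0.605*2.963*sqrt(2*9.81)*0.2535^1.5 = 0.6756 m^3/s
Therefore the discharge over the weir = 0.6756 m^3/s.


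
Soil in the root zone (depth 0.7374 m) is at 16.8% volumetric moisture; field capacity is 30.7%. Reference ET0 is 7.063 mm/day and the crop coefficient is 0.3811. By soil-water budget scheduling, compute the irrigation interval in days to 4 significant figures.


Approach: apply soil-water budget scheduling, SMD = (FC-theta)/100*depth*1000; ETc = ET0*Kc; interval = SMD/ETc.
Step 1 — soil moisture deficit:
  SMD = (30.7 - 16.8)/100 * 0.7374 * 1000 = 102.499 mm
Step 2 — daily crop ET (ETc = ET0*Kc):
  ETc = 7.063 * 0.3811 = 2.69171 mm/day
Step 3 — irrigation interval (SMD/ETc):
  interval = 102.499 / 2.69171 = 38.08 days
Therefore the irrigation interval = 38.08 days.


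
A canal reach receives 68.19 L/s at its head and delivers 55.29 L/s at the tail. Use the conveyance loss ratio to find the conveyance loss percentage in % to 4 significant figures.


Approach: apply the conveyance loss ratio, loss% = ((Q_head - Q_tail)/Q_head)*100.
loss = ((68.19 - 55.29)/68.19)*100 = 18.92 %
Therefore the conveyance loss percentage = 18.92 %.


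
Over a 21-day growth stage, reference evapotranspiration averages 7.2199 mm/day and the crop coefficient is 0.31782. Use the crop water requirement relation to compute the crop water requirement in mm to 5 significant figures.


Approach: apply the crop water requirement relation, CWR = ET0 * Kc * days.
CWR = 7.2199 * 0.31782 * 21 = 48.187 mm
Therefore the crop water requirement = 48.187 mm.


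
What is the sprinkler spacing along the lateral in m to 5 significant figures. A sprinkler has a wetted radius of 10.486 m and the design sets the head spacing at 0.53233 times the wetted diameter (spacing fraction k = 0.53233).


Approach: apply the sprinkler spacing rule (spacing as a fraction of wetted diameter), S = k*(2*R).
S = 0.53233 * (2 * 10.486) = 11.164 m
Therefore the sprinkler spacing along the lateral = 11.164 m.


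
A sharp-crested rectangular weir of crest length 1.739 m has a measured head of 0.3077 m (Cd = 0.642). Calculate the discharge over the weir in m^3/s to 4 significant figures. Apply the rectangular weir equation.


Approach: apply the rectangular weir equation, Q = (2/3)*Cd*L*sqrt(2g)*H^1.5.
Q = (2/3)*0.642*1.739*sqrt(2*9.81)*0.3077^1.5 = 0.5627 m^3/s
Therefore the discharge over the weir = 0.5627 m^3/s.


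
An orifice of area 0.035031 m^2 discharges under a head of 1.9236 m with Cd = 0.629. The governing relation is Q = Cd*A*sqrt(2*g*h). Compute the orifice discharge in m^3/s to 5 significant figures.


Q = 0.629 * 0.035031 * sqrt(2*9.81*1.9236) = 0.13537 m^3/s
Therefore the orifice discharge = 0.13537 m^3/s.


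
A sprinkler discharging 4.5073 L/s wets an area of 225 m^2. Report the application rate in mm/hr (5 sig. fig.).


Approach: apply the application rate relation, rate = (Q/A)*3600.
rate = (4.5073 / 225) * 3600 = 72.117 mm/hr
Therefore the application rate = 72.117 mm/hr.


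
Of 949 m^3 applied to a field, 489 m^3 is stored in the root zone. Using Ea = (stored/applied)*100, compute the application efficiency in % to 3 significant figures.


Ea = (489/949)*100 = 51.5 %
Therefore the application efficiency = 51.5 %.


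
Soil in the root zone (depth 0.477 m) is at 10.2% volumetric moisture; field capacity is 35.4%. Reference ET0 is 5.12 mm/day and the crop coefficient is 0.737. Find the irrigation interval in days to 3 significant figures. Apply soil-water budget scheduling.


Approach: apply soil-water budget scheduling, SMD = (FC-theta)/100*depth*1000; ETc = ET0*Kc; interval = SMD/ETc.
Step 1 — soil moisture deficit:
  SMD = (35.4 - 10.2)/100 * 0.477 * 1000 = 120.20 mm
Step 2 — daily crop ET (ETc = ET0*Kc):
  ETc = 5.12 * 0.737 = 3.7734 mm/day
Step 3 — irrigation interval (SMD/ETc):
  interval = 120.20 / 3.7734 = 31.9 days
Therefore the irrigation interval = 31.9 days.


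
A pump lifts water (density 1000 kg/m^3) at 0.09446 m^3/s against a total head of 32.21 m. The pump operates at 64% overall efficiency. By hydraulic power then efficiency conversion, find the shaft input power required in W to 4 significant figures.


Approach: apply hydraulic power then efficiency conversion, P = rho*g*Q*H; P_in = P/eta.
Step 1 — hydraulic power (P = rho*g*Q*H):
  P = 1000 * 9.81 * 0.09446 * 32.21 = 29847.5 W
Step 2 — input power: P_in = P/eta = 29847.5 / 0.64 = 46640 W
Therefore the shaft input power required = 46640 W.


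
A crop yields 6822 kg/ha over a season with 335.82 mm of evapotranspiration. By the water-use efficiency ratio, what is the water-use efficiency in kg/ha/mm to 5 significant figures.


Approach: apply the water-use efficiency ratio, WUE = yield/ET.
WUE = 6822 / 335.82 = 20.314 kg/ha/mm
Therefore the water-use efficiency = 20.314 kg/ha/mm.


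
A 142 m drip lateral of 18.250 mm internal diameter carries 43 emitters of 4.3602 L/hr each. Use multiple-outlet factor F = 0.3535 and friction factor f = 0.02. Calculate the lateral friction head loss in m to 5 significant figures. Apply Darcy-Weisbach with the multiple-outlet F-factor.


Approach: apply Darcy-Weisbach with the multiple-outlet F-factor, Q = n*q/(3600*1000) m^3/s; v = Q/A; hf = F*f*(L/D)*(v^2/(2g)).
Q = 43*4.3602/(3600*1000) = 5.208017e-05 m^3/s
A = pi*(18.250e-3/2)^2 = 2.615867e-04 m^2, so v = Q/A = 0.1990933 m/s
hf = 0.3535*0.02*(142/0.018250)*(0.1990933^2/(2*9.81)) = 0.11114 m
Therefore the lateral friction head loss = 0.11114 m.
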